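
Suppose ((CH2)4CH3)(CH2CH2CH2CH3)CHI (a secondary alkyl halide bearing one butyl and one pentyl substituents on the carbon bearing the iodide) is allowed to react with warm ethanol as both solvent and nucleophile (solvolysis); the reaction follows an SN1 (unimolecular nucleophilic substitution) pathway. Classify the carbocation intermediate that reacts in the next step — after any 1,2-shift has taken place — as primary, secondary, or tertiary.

Step 1: Ionisation: the C–I σ-bond cleaves heterolytically; both bonding electrons depart with I⁻, leaving a secondary carbocation at the α-carbon.
No single 1,2-shift to an adjacent carbon would give a more-substituted cation, so no rearrangement occurs.

secondary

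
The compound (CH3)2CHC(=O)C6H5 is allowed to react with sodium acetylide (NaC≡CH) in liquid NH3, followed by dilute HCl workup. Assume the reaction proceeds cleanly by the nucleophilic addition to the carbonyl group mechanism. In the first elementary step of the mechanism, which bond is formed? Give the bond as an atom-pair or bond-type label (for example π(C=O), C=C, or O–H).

Step 1: HC≡C⁻ attacks the sp² carbonyl carbon; the C=O π bond breaks and the electrons end up as a lone pair on the alkoxide oxygen of the tetrahedral intermediate.
The bond formed in this step is the C–C bond.

C–C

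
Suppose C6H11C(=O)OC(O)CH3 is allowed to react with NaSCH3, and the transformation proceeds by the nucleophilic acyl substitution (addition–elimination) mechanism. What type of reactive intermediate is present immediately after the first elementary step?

Step 1: CH3S⁻ adds to the carbonyl carbon; the C=O π electrons shift onto oxygen and a tetrahedral alkoxide intermediate forms.
After step 1 the species present is a tetrahedral intermediate.

tetrahedral intermediate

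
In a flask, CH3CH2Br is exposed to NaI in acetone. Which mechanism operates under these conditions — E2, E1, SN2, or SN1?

SN2

Conditions: a primary substrate with a strong nucleophile in the polar aprotic solvent acetone.
These conditions are the textbook signature of the SN2 pathway.
An unhindered substrate with a strong nucleophile in a polar aprotic solvent favours one-step backside displacement.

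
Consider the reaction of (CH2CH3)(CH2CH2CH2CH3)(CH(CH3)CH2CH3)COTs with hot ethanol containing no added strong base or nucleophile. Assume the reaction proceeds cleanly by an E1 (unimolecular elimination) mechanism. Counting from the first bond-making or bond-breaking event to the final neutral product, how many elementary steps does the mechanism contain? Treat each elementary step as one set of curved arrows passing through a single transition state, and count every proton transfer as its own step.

2

Step 1: Rate-determining heterolysis of the C–O bond gives TsO⁻ and a tertiary carbocation.
(No 1,2-shift: no single shift to an adjacent carbon would give a more stable cation.)
Step 2: Loss of a β-proton to an ethanol molecule of the solvent: the C–H bonding pair collapses toward the cationic carbon to form the C=C π bond, yielding the alkene.
Total: 2 elementary steps.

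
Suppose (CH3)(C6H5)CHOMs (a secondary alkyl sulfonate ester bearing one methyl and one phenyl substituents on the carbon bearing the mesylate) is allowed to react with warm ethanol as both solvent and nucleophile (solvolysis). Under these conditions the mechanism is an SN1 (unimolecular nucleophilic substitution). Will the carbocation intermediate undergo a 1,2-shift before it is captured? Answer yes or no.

no

The first-formed carbocation is secondary.
No single 1,2-shift to an adjacent carbon would produce a more-substituted cation than the one already present, so no rearrangement occurs.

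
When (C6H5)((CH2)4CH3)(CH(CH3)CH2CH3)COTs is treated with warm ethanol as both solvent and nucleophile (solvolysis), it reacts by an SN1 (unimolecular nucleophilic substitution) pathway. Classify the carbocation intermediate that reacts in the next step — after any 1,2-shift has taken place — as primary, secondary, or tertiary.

Step 1: The C–O bond breaks with both electrons going to the tosylate; TsO⁻ leaves and a tertiary carbocation remains.
No single 1,2-shift to an adjacent carbon would give a more-substituted cation, so no rearrangement occurs.

tertiary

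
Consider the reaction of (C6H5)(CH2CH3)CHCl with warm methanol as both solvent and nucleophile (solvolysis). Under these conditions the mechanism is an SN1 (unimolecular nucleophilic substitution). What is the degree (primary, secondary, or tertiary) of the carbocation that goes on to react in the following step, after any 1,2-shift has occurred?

secondary

Step 1: Ionisation: the C–Cl σ-bond cleaves heterolytically; both bonding electrons depart with Cl⁻, leaving a secondary carbocation at the α-carbon.
No single 1,2-shift to an adjacent carbon would give a more-substituted cation, so no rearrangement occurs.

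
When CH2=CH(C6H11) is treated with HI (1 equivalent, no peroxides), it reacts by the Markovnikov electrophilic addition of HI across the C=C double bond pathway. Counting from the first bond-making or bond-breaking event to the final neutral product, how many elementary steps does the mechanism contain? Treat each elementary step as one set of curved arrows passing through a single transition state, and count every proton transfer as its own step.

Step 1: Electrophilic addition begins with the π(C=C) electrons forming a bond to the proton of HI. Following Markovnikov's rule, the resulting cation is secondary. The H–I bond breaks heterolytically, releasing I⁻.
Step 2: A 1,2-hydride shift from the adjacent cyclohexyl carbon moves the positive charge from the secondary centre to an adjacent carbon, generating a more stable tertiary carbocation.
Step 3: I⁻ captures the cation: a lone pair on I⁻ fills the empty p orbital, producing the alkyl halide product.
Total: 3 elementary steps.

3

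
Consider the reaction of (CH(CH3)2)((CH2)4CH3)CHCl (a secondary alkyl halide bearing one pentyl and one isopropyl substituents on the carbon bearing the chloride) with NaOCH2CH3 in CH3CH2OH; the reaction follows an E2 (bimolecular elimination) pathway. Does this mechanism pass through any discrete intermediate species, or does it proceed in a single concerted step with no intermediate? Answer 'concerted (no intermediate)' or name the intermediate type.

In one step, CH3CH2O⁻ pulls off a β-proton, the C–Cl bond cleaves, and a C=C double bond forms between the α- and β-carbons (E2, anti elimination).
All bond changes occur in one transition state; no discrete intermediate is formed.

concerted (no intermediate)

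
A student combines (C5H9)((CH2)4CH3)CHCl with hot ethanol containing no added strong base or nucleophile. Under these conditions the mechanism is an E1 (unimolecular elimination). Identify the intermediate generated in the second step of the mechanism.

Step 1: Rate-determining heterolysis of the C–Cl bond gives Cl⁻ and a secondary carbocation.
Step 2: A 1,2-hydride shift from the adjacent cyclopentyl carbon moves the positive charge from the secondary centre to an adjacent carbon, generating a more stable tertiary carbocation.
After step 2 the species present is a tertiary carbocation.

tertiary carbocation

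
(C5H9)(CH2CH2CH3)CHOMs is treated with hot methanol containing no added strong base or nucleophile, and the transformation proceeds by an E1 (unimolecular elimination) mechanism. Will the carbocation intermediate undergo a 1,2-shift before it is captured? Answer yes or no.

The first-formed carbocation is secondary.
The adjacent cyclopentyl carbon already bears 2 other carbon substituents and has a hydrogen to migrate; after a 1,2-hydride shift from that carbon the positive charge sits on a tertiary centre.
Tertiary is more stable than secondary, so the shift occurs.

yes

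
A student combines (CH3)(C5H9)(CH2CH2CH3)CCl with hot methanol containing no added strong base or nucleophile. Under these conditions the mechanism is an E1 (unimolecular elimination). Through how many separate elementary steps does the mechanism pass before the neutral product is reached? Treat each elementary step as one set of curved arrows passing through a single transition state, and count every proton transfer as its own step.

2

Step 1: Unassisted departure of Cl⁻ (taking the C–Cl bonding pair) generates a tertiary carbocation.
(No 1,2-shift: no single shift to an adjacent carbon would give a more stable cation.)
Step 2: Loss of a β-proton to a methanol molecule of the solvent: the C–H bonding pair collapses toward the cationic carbon to form the C=C π bond, yielding the alkene.
Total: 2 elementary steps.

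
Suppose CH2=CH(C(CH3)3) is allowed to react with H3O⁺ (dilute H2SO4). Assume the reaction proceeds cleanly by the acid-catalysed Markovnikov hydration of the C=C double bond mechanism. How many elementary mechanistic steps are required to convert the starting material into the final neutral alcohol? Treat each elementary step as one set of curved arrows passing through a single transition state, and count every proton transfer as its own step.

Step 1: Protonation of the alkene by H3O⁺: the π bond acts as the nucleophile and picks up H⁺, giving the more stable (Markovnikov) secondary carbocation. H2O is released.
Step 2: A 1,2-methyl shift from the adjacent tert-butyl carbon moves the positive charge from the secondary centre to an adjacent carbon, generating a more stable tertiary carbocation.
Step 3: A lone pair on the oxygen of H2O attacks the carbocation, forming a C–O bond and an oxonium ion (a protonated alcohol).
Step 4: H2O removes a proton from the oxonium oxygen, regenerating H3O⁺ and giving the neutral alcohol.
Total: 4 elementary steps.

4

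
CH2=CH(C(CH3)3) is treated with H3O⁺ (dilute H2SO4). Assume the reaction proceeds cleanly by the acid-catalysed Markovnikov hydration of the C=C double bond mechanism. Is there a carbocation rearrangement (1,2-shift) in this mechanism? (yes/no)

The first-formed carbocation is secondary.
The adjacent tert-butyl carbon has no hydrogen but bears methyl groups; migration of one methyl with its bonding pair (a 1,2-methyl shift) places the charge on a tertiary centre.
Tertiary is more stable than secondary, so the shift occurs.

yes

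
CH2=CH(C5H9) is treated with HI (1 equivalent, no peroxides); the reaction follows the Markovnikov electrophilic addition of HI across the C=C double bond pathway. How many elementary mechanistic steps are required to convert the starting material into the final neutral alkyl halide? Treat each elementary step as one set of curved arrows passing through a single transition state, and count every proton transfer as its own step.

Step 1: Protonation of the alkene by HI: the π bond acts as the nucleophile and picks up H⁺, giving the more stable (Markovnikov) secondary carbocation. The H–I bond breaks heterolytically, releasing I⁻.
Step 2: A 1,2-hydride shift from the adjacent cyclopentyl carbon moves the positive charge from the secondary centre to an adjacent carbon, generating a more stable tertiary carbocation.
Step 3: The I⁻ anion donates a lone pair to the carbocation, forming the new C–I σ-bond and giving the neutral alkyl halide.
Total: 3 elementary steps.

3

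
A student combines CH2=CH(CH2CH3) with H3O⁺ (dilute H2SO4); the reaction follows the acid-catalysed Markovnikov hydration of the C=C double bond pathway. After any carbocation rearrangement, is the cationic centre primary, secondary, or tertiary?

secondary

Step 1: The π electrons of the C=C bond attack a proton of H3O⁺; Markovnikov addition places the new C–H on the less-substituted alkene carbon, so the positive charge ends up on the more-substituted carbon — a secondary carbocation. H2O is released.
No single 1,2-shift to an adjacent carbon would give a more-substituted cation, so no rearrangement occurs.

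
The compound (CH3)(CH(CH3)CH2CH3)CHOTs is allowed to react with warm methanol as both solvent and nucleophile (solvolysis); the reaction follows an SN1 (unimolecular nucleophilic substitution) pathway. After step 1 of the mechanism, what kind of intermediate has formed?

Step 1: Unassisted departure of TsO⁻ (taking the C–O bonding pair) generates a secondary carbocation.
After step 1 the species present is a secondary carbocation.

secondary carbocation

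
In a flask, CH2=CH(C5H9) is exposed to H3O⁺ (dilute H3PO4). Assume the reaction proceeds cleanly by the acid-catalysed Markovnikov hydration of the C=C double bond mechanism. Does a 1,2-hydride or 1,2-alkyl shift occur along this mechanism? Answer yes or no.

The first-formed carbocation is secondary.
The adjacent cyclopentyl carbon already bears 2 other carbon substituents and has a hydrogen to migrate; after a 1,2-hydride shift from that carbon the positive charge sits on a tertiary centre.
Tertiary is more stable than secondary, so the shift occurs.

yes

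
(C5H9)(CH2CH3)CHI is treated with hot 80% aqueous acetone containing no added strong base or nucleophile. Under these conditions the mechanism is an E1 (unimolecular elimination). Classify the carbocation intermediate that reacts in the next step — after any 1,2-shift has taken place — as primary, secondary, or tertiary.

Step 1: Unassisted departure of I⁻ (taking the C–I bonding pair) generates a secondary carbocation.
Step 2: Carbocation rearrangement: a 1,2-hydride shift from the adjacent cyclopentyl carbon converts the initially-formed secondary cation into the more stable tertiary cation.
The cation rearranges from secondary to tertiary via a 1,2-hydride shift from the adjacent cyclopentyl carbon; the tertiary cation is what reacts next.

tertiary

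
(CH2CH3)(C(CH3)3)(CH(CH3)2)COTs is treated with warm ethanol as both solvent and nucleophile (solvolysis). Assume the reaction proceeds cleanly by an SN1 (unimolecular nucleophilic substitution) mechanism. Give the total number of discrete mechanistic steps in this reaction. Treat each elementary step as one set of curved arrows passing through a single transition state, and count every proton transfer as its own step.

Step 1: Rate-determining heterolysis of the C–O bond gives TsO⁻ and a tertiary carbocation.
(No 1,2-shift: no single shift to an adjacent carbon would give a more stable cation.)
Step 2: Nucleophilic capture: the oxygen of CH3CH2OH bonds to the cationic carbon, producing an oxonium-ion intermediate.
Step 3: Proton transfer from the O–H of the oxonium ion to a solvent molecule delivers the neutral ether.
Total: 3 elementary steps.

3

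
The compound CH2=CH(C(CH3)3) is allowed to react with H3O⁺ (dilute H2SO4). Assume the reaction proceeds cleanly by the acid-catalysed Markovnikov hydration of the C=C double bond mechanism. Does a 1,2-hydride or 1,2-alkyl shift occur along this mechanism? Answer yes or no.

yes

The first-formed carbocation is secondary.
The adjacent tert-butyl carbon has no hydrogen but bears methyl groups; migration of one methyl with its bonding pair (a 1,2-methyl shift) places the charge on a tertiary centre.
Tertiary is more stable than secondary, so the shift occurs.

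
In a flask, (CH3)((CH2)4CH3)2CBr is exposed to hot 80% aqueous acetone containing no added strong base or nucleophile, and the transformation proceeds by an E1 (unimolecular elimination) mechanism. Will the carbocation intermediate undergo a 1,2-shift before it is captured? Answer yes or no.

no

The first-formed carbocation is tertiary.
No single 1,2-shift to an adjacent carbon would produce a more-substituted cation than the one already present, so no rearrangement occurs.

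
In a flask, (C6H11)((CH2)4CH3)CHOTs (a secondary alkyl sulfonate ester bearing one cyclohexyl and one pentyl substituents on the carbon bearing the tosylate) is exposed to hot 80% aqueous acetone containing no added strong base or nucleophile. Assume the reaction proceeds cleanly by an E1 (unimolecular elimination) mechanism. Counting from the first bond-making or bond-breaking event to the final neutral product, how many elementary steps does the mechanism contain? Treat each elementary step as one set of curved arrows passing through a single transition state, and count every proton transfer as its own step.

3

Step 1: The C–O bond breaks with both electrons going to the tosylate; TsO⁻ leaves and a secondary carbocation remains.
Step 2: A hydride (H with its bonding pair) migrates from the adjacent cyclohexyl carbon to the cationic centre — a 1,2-hydride shift — upgrading the secondary cation to a tertiary one.
Step 3: A weak base (a water molecule from the solvent) removes a proton from a carbon adjacent to the cationic centre; the electrons of that C–H bond become the new π(C=C) bond, giving the alkene.
Total: 3 elementary steps.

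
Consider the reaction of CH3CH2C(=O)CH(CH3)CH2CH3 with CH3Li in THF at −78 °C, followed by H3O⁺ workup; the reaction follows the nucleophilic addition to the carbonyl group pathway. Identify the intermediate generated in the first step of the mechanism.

tetrahedral alkoxide intermediate

Step 1: A lone pair / filled orbital on the carbanion-like carbon of CH3Li attacks the electrophilic carbonyl carbon; the π(C=O) electrons shift onto oxygen, producing a tetrahedral alkoxide intermediate.
After step 1 the species present is a tetrahedral alkoxide intermediate.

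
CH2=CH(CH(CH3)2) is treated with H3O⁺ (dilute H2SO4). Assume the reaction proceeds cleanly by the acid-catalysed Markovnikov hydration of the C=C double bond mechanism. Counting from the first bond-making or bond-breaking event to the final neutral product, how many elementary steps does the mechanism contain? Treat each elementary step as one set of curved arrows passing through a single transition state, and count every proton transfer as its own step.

4

Step 1: Electrophilic addition begins with the π(C=C) electrons forming a bond to the proton of H3O⁺. Following Markovnikov's rule, the resulting cation is secondary. H2O is released.
Step 2: A 1,2-hydride shift from the adjacent isopropyl carbon moves the positive charge from the secondary centre to an adjacent carbon, generating a more stable tertiary carbocation.
Step 3: A lone pair on the oxygen of H2O attacks the carbocation, forming a C–O bond and an oxonium ion (a protonated alcohol).
Step 4: Deprotonation of the oxonium ion by a water molecule delivers the neutral alcohol and regenerates the acid catalyst.
Total: 4 elementary steps.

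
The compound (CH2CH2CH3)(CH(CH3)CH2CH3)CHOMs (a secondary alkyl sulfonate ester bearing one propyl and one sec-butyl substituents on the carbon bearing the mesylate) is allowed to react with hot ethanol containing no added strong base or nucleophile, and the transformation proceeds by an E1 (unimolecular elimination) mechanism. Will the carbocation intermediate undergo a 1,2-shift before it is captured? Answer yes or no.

The first-formed carbocation is secondary.
The adjacent sec-butyl carbon already bears 2 other carbon substituents and has a hydrogen to migrate; after a 1,2-hydride shift from that carbon the positive charge sits on a tertiary centre.
Tertiary is more stable than secondary, so the shift occurs.

yes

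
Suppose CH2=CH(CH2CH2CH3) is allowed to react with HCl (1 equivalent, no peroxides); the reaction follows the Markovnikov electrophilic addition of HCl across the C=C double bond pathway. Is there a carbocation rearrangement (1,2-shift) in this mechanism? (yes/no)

The first-formed carbocation is secondary.
No single 1,2-shift to an adjacent carbon would produce a more-substituted cation than the one already present, so no rearrangement occurs.

no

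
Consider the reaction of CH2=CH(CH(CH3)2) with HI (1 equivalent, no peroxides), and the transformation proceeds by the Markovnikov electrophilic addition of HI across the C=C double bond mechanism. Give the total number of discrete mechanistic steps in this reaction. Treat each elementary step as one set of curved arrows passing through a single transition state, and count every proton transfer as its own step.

3

Step 1: Electrophilic addition begins with the π(C=C) electrons forming a bond to the proton of HI. Following Markovnikov's rule, the resulting cation is secondary. The H–I bond breaks heterolytically, releasing I⁻.
Step 2: A 1,2-hydride shift from the adjacent isopropyl carbon moves the positive charge from the secondary centre to an adjacent carbon, generating a more stable tertiary carbocation.
Step 3: The I⁻ anion donates a lone pair to the carbocation, forming the new C–I σ-bond and giving the neutral alkyl halide.
Total: 3 elementary steps.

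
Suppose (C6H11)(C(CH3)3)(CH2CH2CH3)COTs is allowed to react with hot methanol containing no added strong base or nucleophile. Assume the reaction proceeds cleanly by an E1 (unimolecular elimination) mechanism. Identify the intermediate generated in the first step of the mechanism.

tertiary carbocation

Step 1: Unassisted departure of TsO⁻ (taking the C–O bonding pair) generates a tertiary carbocation.
After step 1 the species present is a tertiary carbocation.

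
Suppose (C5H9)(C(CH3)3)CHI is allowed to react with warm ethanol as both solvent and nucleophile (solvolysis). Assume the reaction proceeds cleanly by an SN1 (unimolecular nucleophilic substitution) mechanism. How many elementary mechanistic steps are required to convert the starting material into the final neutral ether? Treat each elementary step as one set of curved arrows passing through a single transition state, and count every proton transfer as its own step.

Step 1: Unassisted departure of I⁻ (taking the C–I bonding pair) generates a secondary carbocation.
Step 2: A hydride (H with its bonding pair) migrates from the adjacent cyclopentyl carbon to the cationic centre — a 1,2-hydride shift — upgrading the secondary cation to a tertiary one.
Step 3: CH3CH2OH donates an oxygen lone pair into the empty p orbital of the cation, giving a protonated ether (an oxonium ion).
Step 4: A second solvent molecule removes the proton on oxygen, giving the neutral ether product.
Total: 4 elementary steps.

4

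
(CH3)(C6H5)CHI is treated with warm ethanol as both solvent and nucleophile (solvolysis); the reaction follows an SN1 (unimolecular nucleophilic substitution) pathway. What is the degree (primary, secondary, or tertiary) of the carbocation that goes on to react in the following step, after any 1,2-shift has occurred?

Step 1: The C–I bond breaks with both electrons going to the iodide; I⁻ leaves and a secondary carbocation remains.
No single 1,2-shift to an adjacent carbon would give a more-substituted cation, so no rearrangement occurs.

secondary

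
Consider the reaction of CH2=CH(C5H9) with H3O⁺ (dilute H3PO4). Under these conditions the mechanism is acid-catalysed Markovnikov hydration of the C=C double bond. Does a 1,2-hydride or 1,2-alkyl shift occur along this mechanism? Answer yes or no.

The first-formed carbocation is secondary.
The adjacent cyclopentyl carbon already bears 2 other carbon substituents and has a hydrogen to migrate; after a 1,2-hydride shift from that carbon the positive charge sits on a tertiary centre.
Tertiary is more stable than secondary, so the shift occurs.

yes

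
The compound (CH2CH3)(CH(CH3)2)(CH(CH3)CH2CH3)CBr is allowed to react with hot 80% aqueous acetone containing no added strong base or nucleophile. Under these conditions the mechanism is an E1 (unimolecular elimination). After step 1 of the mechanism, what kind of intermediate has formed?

tertiary carbocation

Step 1: Rate-determining heterolysis of the C–Br bond gives Br⁻ and a tertiary carbocation.
After step 1 the species present is a tertiary carbocation.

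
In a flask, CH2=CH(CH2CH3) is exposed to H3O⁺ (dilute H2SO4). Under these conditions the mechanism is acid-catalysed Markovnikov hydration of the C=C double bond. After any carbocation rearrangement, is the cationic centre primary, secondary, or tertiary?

Step 1: Protonation of the alkene by H3O⁺: the π bond acts as the nucleophile and picks up H⁺, giving the more stable (Markovnikov) secondary carbocation. H2O is released.
No single 1,2-shift to an adjacent carbon would give a more-substituted cation, so no rearrangement occurs.

secondary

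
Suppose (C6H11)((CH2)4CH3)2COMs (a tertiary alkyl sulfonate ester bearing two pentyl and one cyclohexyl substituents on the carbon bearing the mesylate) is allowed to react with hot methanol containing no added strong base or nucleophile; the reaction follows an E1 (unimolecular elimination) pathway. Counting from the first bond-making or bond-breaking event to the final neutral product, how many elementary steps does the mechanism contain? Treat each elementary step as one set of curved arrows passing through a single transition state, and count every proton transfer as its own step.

2

Step 1: The C–O bond breaks with both electrons going to the mesylate; MsO⁻ leaves and a tertiary carbocation remains.
(No 1,2-shift: no single shift to an adjacent carbon would give a more stable cation.)
Step 2: A weak base (a methanol molecule from the solvent) removes a proton from a carbon adjacent to the cationic centre; the electrons of that C–H bond become the new π(C=C) bond, giving the alkene.
Total: 2 elementary steps.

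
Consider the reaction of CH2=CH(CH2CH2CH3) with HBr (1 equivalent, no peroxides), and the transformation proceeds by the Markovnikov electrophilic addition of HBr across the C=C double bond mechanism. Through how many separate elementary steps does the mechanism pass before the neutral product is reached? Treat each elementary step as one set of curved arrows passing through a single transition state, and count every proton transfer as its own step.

Step 1: Electrophilic addition begins with the π(C=C) electrons forming a bond to the proton of HBr. Following Markovnikov's rule, the resulting cation is secondary. The H–Br bond breaks heterolytically, releasing Br⁻.
(No 1,2-shift: no single shift to an adjacent carbon would give a more stable cation.)
Step 2: Br⁻ captures the cation: a lone pair on Br⁻ fills the empty p orbital, producing the alkyl halide product.
Total: 2 elementary steps.

2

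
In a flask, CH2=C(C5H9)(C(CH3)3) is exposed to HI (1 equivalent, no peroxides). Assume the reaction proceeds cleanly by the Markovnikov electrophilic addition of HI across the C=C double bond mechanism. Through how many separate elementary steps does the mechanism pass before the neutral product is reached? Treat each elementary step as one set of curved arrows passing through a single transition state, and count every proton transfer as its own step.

2

Step 1: Electrophilic addition begins with the π(C=C) electrons forming a bond to the proton of HI. Following Markovnikov's rule, the resulting cation is tertiary. The H–I bond breaks heterolytically, releasing I⁻.
(No 1,2-shift: no single shift to an adjacent carbon would give a more stable cation.)
Step 2: The I⁻ anion donates a lone pair to the carbocation, forming the new C–I σ-bond and giving the neutral alkyl halide.
Total: 2 elementary steps.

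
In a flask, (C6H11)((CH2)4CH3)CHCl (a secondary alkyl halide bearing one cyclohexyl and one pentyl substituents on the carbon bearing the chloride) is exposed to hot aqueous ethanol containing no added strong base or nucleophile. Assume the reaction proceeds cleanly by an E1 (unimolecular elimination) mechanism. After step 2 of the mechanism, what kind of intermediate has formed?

Step 1: The C–Cl bond breaks with both electrons going to the chloride; Cl⁻ leaves and a secondary carbocation remains.
Step 2: A 1,2-hydride shift from the adjacent cyclohexyl carbon moves the positive charge from the secondary centre to an adjacent carbon, generating a more stable tertiary carbocation.
After step 2 the species present is a tertiary carbocation.

tertiary carbocation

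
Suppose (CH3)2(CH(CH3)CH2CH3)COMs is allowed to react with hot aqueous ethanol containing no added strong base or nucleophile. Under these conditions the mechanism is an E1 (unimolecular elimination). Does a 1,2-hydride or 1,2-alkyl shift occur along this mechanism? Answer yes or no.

The first-formed carbocation is tertiary.
No single 1,2-shift to an adjacent carbon would produce a more-substituted cation than the one already present, so no rearrangement occurs.

no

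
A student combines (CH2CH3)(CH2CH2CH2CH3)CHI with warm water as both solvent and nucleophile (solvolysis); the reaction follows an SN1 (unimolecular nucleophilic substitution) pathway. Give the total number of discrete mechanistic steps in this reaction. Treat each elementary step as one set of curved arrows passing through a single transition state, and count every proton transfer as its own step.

Step 1: Ionisation: the C–I σ-bond cleaves heterolytically; both bonding electrons depart with I⁻, leaving a secondary carbocation at the α-carbon.
(No 1,2-shift: no single shift to an adjacent carbon would give a more stable cation.)
Step 2: A lone pair on the oxygen of H2O attacks the carbocation, forming a new C–O σ-bond and an oxonium ion.
Step 3: Deprotonation of the oxonium oxygen by solvent water yields the neutral alcohol.
Total: 3 elementary steps.

3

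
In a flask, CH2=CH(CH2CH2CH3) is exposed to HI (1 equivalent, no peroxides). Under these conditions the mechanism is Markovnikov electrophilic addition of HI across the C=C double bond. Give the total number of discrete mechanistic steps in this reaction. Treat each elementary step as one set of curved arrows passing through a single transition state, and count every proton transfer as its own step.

Step 1: Electrophilic addition begins with the π(C=C) electrons forming a bond to the proton of HI. Following Markovnikov's rule, the resulting cation is secondary. The H–I bond breaks heterolytically, releasing I⁻.
(No 1,2-shift: no single shift to an adjacent carbon would give a more stable cation.)
Step 2: Nucleophilic attack by I⁻ on the carbocation completes the addition, giving R–I.
Total: 2 elementary steps.

2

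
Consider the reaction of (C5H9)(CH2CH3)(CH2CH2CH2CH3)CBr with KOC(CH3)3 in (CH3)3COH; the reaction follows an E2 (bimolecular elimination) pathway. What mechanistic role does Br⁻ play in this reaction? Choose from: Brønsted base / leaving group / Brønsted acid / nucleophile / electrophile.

Step 1: The strong base (CH3)3CO⁻ removes a β-hydrogen; in the same concerted event the electrons of the breaking C–H bond form the new π(C=C) bond and the C–Br σ-bond breaks, expelling Br⁻. Anti-periplanar geometry; one transition state.
Br⁻ departs with both electrons of the breaking σ-bond — that is the definition of a leaving group.

leaving group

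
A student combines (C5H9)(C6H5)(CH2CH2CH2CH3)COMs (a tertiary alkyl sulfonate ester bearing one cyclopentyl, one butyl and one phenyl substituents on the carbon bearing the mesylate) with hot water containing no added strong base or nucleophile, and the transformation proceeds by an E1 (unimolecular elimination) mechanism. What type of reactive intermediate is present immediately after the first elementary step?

tertiary carbocation

Step 1: The C–O bond breaks with both electrons going to the mesylate; MsO⁻ leaves and a tertiary carbocation remains.
After step 1 the species present is a tertiary carbocation.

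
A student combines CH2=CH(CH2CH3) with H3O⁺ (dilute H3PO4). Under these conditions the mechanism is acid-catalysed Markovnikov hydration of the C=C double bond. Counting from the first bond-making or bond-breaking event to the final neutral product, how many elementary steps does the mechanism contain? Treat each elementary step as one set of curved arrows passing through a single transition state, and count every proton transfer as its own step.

Step 1: Protonation of the alkene by H3O⁺: the π bond acts as the nucleophile and picks up H⁺, giving the more stable (Markovnikov) secondary carbocation. H2O is released.
(No 1,2-shift: no single shift to an adjacent carbon would give a more stable cation.)
Step 2: Nucleophilic capture of the cation by H2O produces the protonated alcohol (an oxonium ion).
Step 3: Deprotonation of the oxonium ion by a water molecule delivers the neutral alcohol and regenerates the acid catalyst.
Total: 3 elementary steps.

3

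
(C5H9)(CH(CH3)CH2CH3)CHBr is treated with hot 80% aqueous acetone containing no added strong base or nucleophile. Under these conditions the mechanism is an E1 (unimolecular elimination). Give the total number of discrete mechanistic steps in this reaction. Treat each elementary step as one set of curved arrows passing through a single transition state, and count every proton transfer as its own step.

Step 1: The C–Br bond breaks with both electrons going to the bromide; Br⁻ leaves and a secondary carbocation remains.
Step 2: Carbocation rearrangement: a 1,2-hydride shift from the adjacent cyclopentyl carbon converts the initially-formed secondary cation into the more stable tertiary cation.
Step 3: A weak base (a water molecule from the solvent) removes a proton from a carbon adjacent to the cationic centre; the electrons of that C–H bond become the new π(C=C) bond, giving the alkene.
Total: 3 elementary steps.

3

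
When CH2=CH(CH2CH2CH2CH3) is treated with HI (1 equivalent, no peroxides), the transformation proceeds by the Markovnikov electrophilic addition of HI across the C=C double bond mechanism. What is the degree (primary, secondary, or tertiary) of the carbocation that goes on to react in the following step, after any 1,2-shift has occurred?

secondary

Step 1: Electrophilic addition begins with the π(C=C) electrons forming a bond to the proton of HI. Following Markovnikov's rule, the resulting cation is secondary. The H–I bond breaks heterolytically, releasing I⁻.
No single 1,2-shift to an adjacent carbon would give a more-substituted cation, so no rearrangement occurs.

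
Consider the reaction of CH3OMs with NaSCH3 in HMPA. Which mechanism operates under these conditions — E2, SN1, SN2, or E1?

SN2

Conditions: a methyl substrate with a strong nucleophile in the polar aprotic solvent HMPA.
These conditions are the textbook signature of the SN2 pathway.
An unhindered substrate with a strong nucleophile in a polar aprotic solvent favours one-step backside displacement.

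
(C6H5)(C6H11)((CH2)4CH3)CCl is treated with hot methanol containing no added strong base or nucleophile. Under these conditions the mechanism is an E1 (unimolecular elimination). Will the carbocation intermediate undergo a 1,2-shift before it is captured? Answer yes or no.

The first-formed carbocation is tertiary.
No single 1,2-shift to an adjacent carbon would produce a more-substituted cation than the one already present, so no rearrangement occurs.

no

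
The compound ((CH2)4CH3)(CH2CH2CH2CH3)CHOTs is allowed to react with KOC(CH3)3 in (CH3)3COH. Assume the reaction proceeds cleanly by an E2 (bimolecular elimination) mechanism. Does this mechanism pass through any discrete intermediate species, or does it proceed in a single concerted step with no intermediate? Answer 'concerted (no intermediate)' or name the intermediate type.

concerted (no intermediate)

In one step, (CH3)3CO⁻ pulls off a β-proton, the C–O bond cleaves, and a C=C double bond forms between the α- and β-carbons (E2, anti elimination).
All bond changes occur in one transition state; no discrete intermediate is formed.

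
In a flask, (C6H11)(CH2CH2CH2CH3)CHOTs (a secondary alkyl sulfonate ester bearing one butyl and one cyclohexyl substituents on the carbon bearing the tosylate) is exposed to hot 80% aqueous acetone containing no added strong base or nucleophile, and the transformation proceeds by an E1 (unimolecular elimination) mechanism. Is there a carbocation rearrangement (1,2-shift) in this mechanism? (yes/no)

yes

The first-formed carbocation is secondary.
The adjacent cyclohexyl carbon already bears 2 other carbon substituents and has a hydrogen to migrate; after a 1,2-hydride shift from that carbon the positive charge sits on a tertiary centre.
Tertiary is more stable than secondary, so the shift occurs.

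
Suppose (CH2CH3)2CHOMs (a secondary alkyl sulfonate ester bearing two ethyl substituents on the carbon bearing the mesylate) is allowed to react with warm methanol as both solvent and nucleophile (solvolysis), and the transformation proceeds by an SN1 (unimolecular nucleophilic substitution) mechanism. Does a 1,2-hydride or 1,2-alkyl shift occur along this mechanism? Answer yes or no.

no

The first-formed carbocation is secondary.
No single 1,2-shift to an adjacent carbon would produce a more-substituted cation than the one already present, so no rearrangement occurs.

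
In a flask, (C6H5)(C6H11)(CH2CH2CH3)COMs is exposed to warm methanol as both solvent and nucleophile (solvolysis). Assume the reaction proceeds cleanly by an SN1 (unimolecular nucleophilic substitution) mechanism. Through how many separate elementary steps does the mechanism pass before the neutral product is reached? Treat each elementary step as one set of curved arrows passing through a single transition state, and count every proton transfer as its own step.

3

Step 1: Ionisation: the C–O σ-bond cleaves heterolytically; both bonding electrons depart with MsO⁻, leaving a tertiary carbocation at the α-carbon.
(No 1,2-shift: no single shift to an adjacent carbon would give a more stable cation.)
Step 2: Nucleophilic capture: the oxygen of CH3OH bonds to the cationic carbon, producing an oxonium-ion intermediate.
Step 3: Deprotonation of the oxonium oxygen by solvent methanol yields the neutral ether.
Total: 3 elementary steps.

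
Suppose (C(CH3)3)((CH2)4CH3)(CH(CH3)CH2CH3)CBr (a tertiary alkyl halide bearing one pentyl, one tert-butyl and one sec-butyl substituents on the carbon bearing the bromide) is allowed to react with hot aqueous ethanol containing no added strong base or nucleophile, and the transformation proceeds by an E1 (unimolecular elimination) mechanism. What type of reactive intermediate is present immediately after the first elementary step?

tertiary carbocation

Step 1: Rate-determining heterolysis of the C–Br bond gives Br⁻ and a tertiary carbocation.
After step 1 the species present is a tertiary carbocation.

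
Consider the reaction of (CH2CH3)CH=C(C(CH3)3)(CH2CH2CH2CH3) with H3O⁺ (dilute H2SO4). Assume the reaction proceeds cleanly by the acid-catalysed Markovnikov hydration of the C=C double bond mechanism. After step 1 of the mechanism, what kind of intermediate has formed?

tertiary carbocation

Step 1: Electrophilic addition begins with the π(C=C) electrons forming a bond to the proton of H3O⁺. Following Markovnikov's rule, the resulting cation is tertiary. H2O is released.
After step 1 the species present is a tertiary carbocation.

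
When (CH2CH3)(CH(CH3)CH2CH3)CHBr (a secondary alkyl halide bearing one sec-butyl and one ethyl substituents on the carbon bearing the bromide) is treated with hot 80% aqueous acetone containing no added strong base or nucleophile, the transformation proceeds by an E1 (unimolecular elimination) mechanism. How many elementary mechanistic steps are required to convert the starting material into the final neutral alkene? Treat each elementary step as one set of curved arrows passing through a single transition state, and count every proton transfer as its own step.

3

Step 1: Ionisation: the C–Br σ-bond cleaves heterolytically; both bonding electrons depart with Br⁻, leaving a secondary carbocation at the α-carbon.
Step 2: Carbocation rearrangement: a 1,2-hydride shift from the adjacent sec-butyl carbon converts the initially-formed secondary cation into the more stable tertiary cation.
Step 3: Loss of a β-proton to a water molecule of the solvent: the C–H bonding pair collapses toward the cationic carbon to form the C=C π bond, yielding the alkene.
Total: 3 elementary steps.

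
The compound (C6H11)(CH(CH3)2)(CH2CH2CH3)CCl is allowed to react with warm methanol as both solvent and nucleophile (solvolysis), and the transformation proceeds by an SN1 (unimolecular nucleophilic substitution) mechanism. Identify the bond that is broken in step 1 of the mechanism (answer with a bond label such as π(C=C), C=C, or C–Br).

Step 1: Unassisted departure of Cl⁻ (taking the C–Cl bonding pair) generates a tertiary carbocation.
The bond broken in this step is the C–Cl bond.

C–Cl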